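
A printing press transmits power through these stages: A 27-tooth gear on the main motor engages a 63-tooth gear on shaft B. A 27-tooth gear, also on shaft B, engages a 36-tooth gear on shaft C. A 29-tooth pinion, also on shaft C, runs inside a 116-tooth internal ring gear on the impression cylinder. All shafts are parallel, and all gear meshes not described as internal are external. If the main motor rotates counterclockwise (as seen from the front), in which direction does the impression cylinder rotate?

counterclockwise

the main motor → shaft B: external mesh, 1 reversal → CW.
shaft B → shaft C: external mesh, 1 reversal → CCW.
shaft C → the impression cylinder: internal mesh, same direction → CCW.
2 reversals in total — an even number — so the impression cylinder turns the same way as the main motor.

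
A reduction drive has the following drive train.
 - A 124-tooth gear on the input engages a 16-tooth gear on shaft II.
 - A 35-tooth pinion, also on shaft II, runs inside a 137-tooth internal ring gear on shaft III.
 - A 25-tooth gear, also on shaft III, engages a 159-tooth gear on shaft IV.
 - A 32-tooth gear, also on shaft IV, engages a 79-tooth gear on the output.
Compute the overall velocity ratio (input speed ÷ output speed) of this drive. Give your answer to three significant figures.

Each stage contributes driven/driver: gear mesh 16/124 = 0.12903, internal gear 137/35 = 3.9143, gear mesh 159/25 = 6.36, gear mesh 79/32 = 2.4688.
Overall: 0.12903 × 3.9143 × 6.36 × 2.4688 = 7.9302.

7.93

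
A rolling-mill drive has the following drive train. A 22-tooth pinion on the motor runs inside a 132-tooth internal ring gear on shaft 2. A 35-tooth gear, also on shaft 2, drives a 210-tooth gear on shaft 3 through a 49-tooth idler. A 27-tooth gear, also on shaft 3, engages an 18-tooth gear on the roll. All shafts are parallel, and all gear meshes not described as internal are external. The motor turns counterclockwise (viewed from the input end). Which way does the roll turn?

the motor → shaft 2: internal mesh, same direction → CCW.
shaft 2 → shaft 3: driver → idler → driven is 2 external meshes, 2 reversals → CCW.
shaft 3 → the roll: external mesh, 1 reversal → CW.
3 reversals in total — an odd number — so the roll turns opposite to the motor.

clockwise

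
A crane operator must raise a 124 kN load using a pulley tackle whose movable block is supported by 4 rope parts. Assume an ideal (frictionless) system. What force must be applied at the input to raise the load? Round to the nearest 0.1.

Block-and-tackle MA = number of supporting rope parts = 4.
Effort = load / MA = 124 / 4 = 31 kN.

31.0 kN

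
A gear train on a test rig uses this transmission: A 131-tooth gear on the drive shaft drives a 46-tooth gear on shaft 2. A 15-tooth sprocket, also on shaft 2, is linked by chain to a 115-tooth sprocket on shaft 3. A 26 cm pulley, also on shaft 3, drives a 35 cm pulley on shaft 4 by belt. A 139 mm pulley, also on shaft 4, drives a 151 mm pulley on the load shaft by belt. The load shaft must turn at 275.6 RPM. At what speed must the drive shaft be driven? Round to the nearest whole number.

Overall ratio R = 0.35115 × 7.6667 × 1.3462 × 1.0863 = 3.9369.
Required input speed = output speed × R = 275.6 × 3.9369 = 1085 RPM.

1085 RPM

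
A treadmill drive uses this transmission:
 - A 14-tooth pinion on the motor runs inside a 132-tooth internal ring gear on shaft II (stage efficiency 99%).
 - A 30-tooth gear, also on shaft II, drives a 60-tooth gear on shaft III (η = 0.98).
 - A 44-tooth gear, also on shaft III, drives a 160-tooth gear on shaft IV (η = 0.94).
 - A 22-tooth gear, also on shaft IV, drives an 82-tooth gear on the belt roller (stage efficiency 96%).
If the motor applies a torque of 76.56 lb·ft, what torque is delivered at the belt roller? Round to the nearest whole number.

17132 lb·ft

After the internal gear (132/14): 76.56 × 9.4286 × 0.99 = 714.63 lb·ft
After the gear mesh (60/30): 714.63 × 2 × 0.98 = 1400.7 lb·ft
After the gear mesh (160/44): 1400.7 × 3.6364 × 0.94 = 4787.8 lb·ft
After the gear mesh (82/22): 4787.8 × 3.7273 × 0.96 = 17132 lb·ft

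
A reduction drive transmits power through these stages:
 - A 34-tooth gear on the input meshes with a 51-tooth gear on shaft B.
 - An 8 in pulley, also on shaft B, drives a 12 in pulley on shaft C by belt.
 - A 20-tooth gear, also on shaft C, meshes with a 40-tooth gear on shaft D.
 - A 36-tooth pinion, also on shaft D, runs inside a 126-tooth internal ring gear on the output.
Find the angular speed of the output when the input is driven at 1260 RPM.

Gear mesh: ratio = 51/34 = 1.5, so shaft B turns at 1260 / 1.5 = 840 RPM.
Belt: ratio = 12/8 = 1.5, so shaft C turns at 840 / 1.5 = 560 RPM.
Gear mesh: ratio = 40/20 = 2, so shaft D turns at 560 / 2 = 280 RPM.
Internal gear: ratio = 126/36 = 3.5, so the output turns at 280 / 3.5 = 80 RPM.

80 RPM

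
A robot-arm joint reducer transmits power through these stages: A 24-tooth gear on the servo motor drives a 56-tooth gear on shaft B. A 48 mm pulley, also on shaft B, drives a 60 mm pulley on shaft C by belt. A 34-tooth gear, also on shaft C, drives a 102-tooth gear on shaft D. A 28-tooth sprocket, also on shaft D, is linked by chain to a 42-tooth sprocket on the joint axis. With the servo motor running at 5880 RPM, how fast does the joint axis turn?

the servo motor → shaft B (gear mesh, 56/24): 5880 ÷ 2.3333 = 2520 RPM
shaft B → shaft C (belt, 60/48): 2520 ÷ 1.25 = 2016 RPM
shaft C → shaft D (gear mesh, 102/34): 2016 ÷ 3 = 672 RPM
shaft D → the joint axis (chain, 42/28): 672 ÷ 1.5 = 448 RPM

448 RPM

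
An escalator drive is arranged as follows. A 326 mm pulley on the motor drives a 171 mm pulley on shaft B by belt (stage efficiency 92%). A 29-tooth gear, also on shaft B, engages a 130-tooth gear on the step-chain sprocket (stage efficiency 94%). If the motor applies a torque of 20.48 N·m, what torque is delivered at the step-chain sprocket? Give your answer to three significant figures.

41.6 N·m

After the belt (171/326): 20.48 × 0.52454 × 0.92 = 9.8832 N·m
After the gear mesh (130/29): 9.8832 × 4.4828 × 0.94 = 41.646 N·m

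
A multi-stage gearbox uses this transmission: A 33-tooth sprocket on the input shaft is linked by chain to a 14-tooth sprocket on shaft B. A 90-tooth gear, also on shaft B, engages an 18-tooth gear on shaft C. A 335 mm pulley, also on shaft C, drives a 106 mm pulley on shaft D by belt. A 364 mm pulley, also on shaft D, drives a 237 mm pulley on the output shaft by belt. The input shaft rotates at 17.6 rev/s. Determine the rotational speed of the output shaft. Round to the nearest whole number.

1007 rev/s

the input shaft → shaft B (chain, 14/33): 17.6 ÷ 0.42424 = 41.486 rev/s
shaft B → shaft C (gear mesh, 18/90): 41.486 ÷ 0.2 = 207.43 rev/s
shaft C → shaft D (belt, 106/335): 207.43 ÷ 0.31642 = 655.55 rev/s
shaft D → the output shaft (belt, 237/364): 655.55 ÷ 0.6511 = 1006.8 rev/s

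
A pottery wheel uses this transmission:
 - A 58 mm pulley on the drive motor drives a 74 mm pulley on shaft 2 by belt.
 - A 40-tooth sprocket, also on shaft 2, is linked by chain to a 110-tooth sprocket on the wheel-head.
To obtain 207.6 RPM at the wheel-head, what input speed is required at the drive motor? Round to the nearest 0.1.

Overall ratio R = 1.2759 × 2.75 = 3.5086.
Required input speed = output speed × R = 207.6 × 3.5086 = 728.39 RPM.

728.4 RPM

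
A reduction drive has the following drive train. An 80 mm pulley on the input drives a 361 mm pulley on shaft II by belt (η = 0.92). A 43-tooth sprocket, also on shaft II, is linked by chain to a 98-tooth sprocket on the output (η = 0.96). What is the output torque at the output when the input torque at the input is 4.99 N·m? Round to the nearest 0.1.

45.3 N·m

belt 361/80 = 4.5125 → τ = 4.99·4.5125·0.92 = 20.716 N·m
chain 98/43 = 2.2791 → τ = 20.716·2.2791·0.96 = 45.325 N·m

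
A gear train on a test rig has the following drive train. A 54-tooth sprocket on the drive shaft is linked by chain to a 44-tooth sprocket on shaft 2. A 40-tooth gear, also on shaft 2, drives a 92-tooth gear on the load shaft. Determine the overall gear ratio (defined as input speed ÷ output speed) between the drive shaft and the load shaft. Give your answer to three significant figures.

Each stage contributes driven/driver: chain 44/54 = 0.81481, gear mesh 92/40 = 2.3.
Overall: 0.81481 × 2.3 = 1.8741.

1.87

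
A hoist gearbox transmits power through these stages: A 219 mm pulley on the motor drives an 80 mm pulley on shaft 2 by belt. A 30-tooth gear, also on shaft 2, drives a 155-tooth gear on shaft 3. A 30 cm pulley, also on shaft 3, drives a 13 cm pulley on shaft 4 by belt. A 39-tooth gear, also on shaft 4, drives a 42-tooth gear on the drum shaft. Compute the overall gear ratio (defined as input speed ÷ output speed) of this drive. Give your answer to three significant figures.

Each stage contributes driven/driver: belt 80/219 = 0.3653, gear mesh 155/30 = 5.1667, belt 13/30 = 0.43333, gear mesh 42/39 = 1.0769.
Overall: 0.3653 × 5.1667 × 0.43333 × 1.0769 = 0.88077.

0.881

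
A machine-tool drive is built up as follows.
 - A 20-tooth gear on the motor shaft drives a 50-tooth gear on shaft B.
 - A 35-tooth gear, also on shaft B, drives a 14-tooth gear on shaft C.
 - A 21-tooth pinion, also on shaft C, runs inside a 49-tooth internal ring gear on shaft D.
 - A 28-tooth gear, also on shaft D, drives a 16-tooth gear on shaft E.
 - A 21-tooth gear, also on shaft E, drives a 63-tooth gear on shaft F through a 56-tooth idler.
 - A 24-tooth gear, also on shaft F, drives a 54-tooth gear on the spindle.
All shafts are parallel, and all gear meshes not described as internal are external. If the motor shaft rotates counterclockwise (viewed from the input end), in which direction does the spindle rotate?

the motor shaft → shaft B: external mesh, 1 reversal → CW.
shaft B → shaft C: external mesh, 1 reversal → CCW.
shaft C → shaft D: internal mesh, same direction → CCW.
shaft D → shaft E: external mesh, 1 reversal → CW.
shaft E → shaft F: driver → idler → driven is 2 external meshes, 2 reversals → CW.
shaft F → the spindle: external mesh, 1 reversal → CCW.
6 reversals in total — an even number — so the spindle turns the same way as the motor shaft.

counterclockwise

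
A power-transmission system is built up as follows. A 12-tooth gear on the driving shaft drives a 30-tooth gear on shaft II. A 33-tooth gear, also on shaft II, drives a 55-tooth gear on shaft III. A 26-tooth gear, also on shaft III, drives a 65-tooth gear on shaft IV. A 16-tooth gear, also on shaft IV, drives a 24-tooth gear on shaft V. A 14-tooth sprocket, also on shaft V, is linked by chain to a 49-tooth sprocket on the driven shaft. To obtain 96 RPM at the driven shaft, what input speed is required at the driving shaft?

Overall ratio R = 2.5 × 1.6667 × 2.5 × 1.5 × 3.5 = 54.688.
Required input speed = output speed × R = 96 × 54.688 = 5250 RPM.

5250 RPM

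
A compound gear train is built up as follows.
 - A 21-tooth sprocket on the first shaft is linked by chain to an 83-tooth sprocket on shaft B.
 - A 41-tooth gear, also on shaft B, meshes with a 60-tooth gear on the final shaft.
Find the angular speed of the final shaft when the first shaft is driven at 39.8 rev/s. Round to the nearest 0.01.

chain 83/21 = 3.9524 → 39.8/3.9524 = 10.07 rev/s
gear mesh 60/41 = 1.4634 → 10.07/1.4634 = 6.8811 rev/s

6.88 rev/s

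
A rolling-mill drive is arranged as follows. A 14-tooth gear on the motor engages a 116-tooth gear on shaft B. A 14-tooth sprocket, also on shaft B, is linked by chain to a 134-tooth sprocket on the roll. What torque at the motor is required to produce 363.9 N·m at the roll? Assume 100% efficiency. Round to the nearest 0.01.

Overall ratio R = 8.2857 × 9.5714 = 79.306.
Input torque = output torque / R = 363.9 / 79.306 = 4.5885 N·m.

4.59 N·m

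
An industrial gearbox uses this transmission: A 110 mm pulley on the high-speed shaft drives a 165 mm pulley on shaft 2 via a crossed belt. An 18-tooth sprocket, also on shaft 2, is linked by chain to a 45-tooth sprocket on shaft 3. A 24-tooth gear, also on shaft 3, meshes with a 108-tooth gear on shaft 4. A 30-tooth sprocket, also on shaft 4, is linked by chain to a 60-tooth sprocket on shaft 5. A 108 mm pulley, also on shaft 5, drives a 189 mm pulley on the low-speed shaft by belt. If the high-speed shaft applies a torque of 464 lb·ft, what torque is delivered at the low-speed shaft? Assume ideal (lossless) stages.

Belt: ratio = 165/110 = 1.5; torque at shaft 2 = 464 × 1.5 = 696 lb·ft.
Chain: ratio = 45/18 = 2.5; torque at shaft 3 = 696 × 2.5 = 1740 lb·ft.
Gear mesh: ratio = 108/24 = 4.5; torque at shaft 4 = 1740 × 4.5 = 7830 lb·ft.
Chain: ratio = 60/30 = 2; torque at shaft 5 = 7830 × 2 = 15660 lb·ft.
Belt: ratio = 189/108 = 1.75; torque at the low-speed shaft = 15660 × 1.75 = 27405 lb·ft.

27405 lb·ft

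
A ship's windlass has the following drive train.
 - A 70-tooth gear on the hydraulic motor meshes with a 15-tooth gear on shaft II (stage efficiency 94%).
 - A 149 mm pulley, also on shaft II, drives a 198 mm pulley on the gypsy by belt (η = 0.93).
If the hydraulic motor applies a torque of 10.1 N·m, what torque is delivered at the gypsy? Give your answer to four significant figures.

Gear mesh: ratio = 15/70 = 0.21429; torque at shaft II = 10.1 × 0.21429 × 0.94 = 2.0344 N·m.
Belt: ratio = 198/149 = 1.3289; torque at the gypsy = 2.0344 × 1.3289 × 0.93 = 2.5142 N·m.

2.514 N·m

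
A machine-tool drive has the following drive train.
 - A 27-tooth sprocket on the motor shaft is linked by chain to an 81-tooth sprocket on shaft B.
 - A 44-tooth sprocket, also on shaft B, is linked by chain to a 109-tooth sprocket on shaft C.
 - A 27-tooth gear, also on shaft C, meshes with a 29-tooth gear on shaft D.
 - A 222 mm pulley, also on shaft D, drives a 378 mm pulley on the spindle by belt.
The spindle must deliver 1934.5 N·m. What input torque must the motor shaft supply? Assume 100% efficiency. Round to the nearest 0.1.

Overall ratio R = 3 × 2.4773 × 1.0741 × 1.7027 = 13.592.
Input torque = output torque / R = 1934.5 / 13.592 = 142.33 N·m.

142.3 N·m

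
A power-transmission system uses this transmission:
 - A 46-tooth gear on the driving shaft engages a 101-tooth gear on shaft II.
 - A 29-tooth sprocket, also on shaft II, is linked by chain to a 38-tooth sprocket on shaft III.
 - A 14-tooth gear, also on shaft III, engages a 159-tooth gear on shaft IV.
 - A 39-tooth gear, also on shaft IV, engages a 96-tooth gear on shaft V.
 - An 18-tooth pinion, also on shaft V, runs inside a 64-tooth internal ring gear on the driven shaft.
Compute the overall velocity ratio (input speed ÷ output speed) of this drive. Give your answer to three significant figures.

286

Each stage contributes driven/driver: gear mesh 101/46 = 2.1957, chain 38/29 = 1.3103, gear mesh 159/14 = 11.357, gear mesh 96/39 = 2.4615, internal gear 64/18 = 3.5556.
Overall: 2.1957 × 1.3103 × 11.357 × 2.4615 × 3.5556 = 285.98.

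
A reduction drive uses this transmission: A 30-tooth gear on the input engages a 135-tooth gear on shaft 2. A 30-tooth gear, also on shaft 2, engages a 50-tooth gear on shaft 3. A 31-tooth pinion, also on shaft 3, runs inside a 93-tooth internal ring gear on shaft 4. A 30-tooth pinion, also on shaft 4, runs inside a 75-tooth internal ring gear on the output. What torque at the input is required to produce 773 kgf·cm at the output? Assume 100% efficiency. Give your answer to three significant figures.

13.7 kgf·cm

Overall ratio R = 4.5 × 1.6667 × 3 × 2.5 = 56.25.
Input torque = output torque / R = 773 / 56.25 = 13.742 kgf·cm.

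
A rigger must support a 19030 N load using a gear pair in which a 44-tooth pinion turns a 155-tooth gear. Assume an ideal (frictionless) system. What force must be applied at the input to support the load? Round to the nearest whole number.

5402 N

Gear pair MA = 155/44 = 3.5227.
Effort = load / MA = 19030 / 3.5227 = 5402.1 N.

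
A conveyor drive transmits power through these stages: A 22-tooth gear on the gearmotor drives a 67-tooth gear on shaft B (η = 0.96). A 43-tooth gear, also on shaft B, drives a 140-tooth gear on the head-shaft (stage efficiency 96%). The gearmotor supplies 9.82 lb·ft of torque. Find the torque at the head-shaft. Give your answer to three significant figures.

89.7 lb·ft

Gear mesh: ratio = 67/22 = 3.0455; torque at shaft B = 9.82 × 3.0455 × 0.96 = 28.71 lb·ft.
Gear mesh: ratio = 140/43 = 3.2558; torque at the head-shaft = 28.71 × 3.2558 × 0.96 = 89.736 lb·ft.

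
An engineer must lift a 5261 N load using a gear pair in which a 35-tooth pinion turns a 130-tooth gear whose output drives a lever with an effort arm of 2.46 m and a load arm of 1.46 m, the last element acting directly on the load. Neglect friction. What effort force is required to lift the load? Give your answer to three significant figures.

841 N

Gear pair MA = 130/35 = 3.7143.
Lever MA = effort arm / load arm = 2.46/1.46 = 1.6849.
Combined ideal MA = 3.7143 × 1.6849 = 6.2583.
Effort = load / MA = 5261 / 6.2583 = 840.64 N.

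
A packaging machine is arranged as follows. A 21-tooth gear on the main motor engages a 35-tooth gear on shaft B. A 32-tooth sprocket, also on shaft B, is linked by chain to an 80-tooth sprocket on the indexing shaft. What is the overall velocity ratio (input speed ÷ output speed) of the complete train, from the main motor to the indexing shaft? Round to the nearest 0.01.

Each stage contributes driven/driver: gear mesh 35/21 = 1.6667, chain 80/32 = 2.5.
Overall: 1.6667 × 2.5 = 4.1667.

4.17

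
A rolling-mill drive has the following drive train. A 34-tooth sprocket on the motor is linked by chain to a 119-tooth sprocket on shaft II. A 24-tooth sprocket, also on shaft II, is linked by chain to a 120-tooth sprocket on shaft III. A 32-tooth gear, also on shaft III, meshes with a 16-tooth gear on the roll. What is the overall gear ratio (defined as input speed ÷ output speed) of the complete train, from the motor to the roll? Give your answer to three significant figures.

Each stage contributes driven/driver: chain 119/34 = 3.5, chain 120/24 = 5, gear mesh 16/32 = 0.5.
Overall: 3.5 × 5 × 0.5 = 8.75.

8.75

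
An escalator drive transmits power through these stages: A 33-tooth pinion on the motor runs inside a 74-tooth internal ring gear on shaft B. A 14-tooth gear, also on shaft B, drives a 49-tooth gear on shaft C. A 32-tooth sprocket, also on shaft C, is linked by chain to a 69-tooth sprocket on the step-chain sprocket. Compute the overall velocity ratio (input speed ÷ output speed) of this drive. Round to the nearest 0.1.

Each stage contributes driven/driver: internal gear 74/33 = 2.2424, gear mesh 49/14 = 3.5, chain 69/32 = 2.1562.
Overall: 2.2424 × 3.5 × 2.1562 = 16.923.

16.9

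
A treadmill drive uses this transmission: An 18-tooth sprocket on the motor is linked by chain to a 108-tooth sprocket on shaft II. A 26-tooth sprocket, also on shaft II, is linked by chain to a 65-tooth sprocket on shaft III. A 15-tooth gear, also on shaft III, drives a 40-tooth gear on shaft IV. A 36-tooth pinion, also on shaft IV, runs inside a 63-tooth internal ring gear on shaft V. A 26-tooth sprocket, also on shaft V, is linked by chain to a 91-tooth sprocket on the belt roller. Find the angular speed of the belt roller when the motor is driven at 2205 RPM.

the motor → shaft II (chain, 108/18): 2205 ÷ 6 = 367.5 RPM
shaft II → shaft III (chain, 65/26): 367.5 ÷ 2.5 = 147 RPM
shaft III → shaft IV (gear mesh, 40/15): 147 ÷ 2.6667 = 55.125 RPM
shaft IV → shaft V (internal gear, 63/36): 55.125 ÷ 1.75 = 31.5 RPM
shaft V → the belt roller (chain, 91/26): 31.5 ÷ 3.5 = 9 RPM

9 RPM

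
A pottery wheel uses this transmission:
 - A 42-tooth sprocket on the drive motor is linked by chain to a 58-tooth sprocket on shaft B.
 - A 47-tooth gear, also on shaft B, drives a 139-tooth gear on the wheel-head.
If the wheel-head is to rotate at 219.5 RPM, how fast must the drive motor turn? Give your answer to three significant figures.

Overall ratio R = 1.381 × 2.9574 = 4.0841.
Required input speed = output speed × R = 219.5 × 4.0841 = 896.46 RPM.

896 RPM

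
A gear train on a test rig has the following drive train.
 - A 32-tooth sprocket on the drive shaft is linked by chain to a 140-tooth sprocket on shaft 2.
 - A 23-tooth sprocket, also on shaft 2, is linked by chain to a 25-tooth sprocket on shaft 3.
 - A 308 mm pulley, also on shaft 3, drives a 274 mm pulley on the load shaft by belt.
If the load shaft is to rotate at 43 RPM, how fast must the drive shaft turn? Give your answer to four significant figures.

Overall ratio R = 4.375 × 1.087 × 0.88961 = 4.2305.
Required input speed = output speed × R = 43 × 4.2305 = 181.91 RPM.

181.9 RPM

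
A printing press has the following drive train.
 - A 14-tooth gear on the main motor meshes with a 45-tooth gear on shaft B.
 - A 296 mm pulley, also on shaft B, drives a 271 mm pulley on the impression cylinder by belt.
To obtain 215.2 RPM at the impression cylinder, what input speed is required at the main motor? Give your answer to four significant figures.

633.3 RPM

Overall ratio R = 3.2143 × 0.91554 = 2.9428.
Required input speed = output speed × R = 215.2 × 2.9428 = 633.29 RPM.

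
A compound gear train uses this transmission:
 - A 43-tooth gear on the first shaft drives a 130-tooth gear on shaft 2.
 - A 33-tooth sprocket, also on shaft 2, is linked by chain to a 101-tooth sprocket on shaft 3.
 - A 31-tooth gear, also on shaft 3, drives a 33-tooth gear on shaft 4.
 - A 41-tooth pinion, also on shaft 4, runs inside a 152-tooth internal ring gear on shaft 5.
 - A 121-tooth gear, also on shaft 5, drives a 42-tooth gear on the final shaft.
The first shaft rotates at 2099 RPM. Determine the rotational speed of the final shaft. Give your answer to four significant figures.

165.6 RPM

the first shaft → shaft 2 (gear mesh, 130/43): 2099 ÷ 3.0233 = 694.28 RPM
shaft 2 → shaft 3 (chain, 101/33): 694.28 ÷ 3.0606 = 226.85 RPM
shaft 3 → shaft 4 (gear mesh, 33/31): 226.85 ÷ 1.0645 = 213.1 RPM
shaft 4 → shaft 5 (internal gear, 152/41): 213.1 ÷ 3.7073 = 57.48 RPM
shaft 5 → the final shaft (gear mesh, 42/121): 57.48 ÷ 0.34711 = 165.6 RPM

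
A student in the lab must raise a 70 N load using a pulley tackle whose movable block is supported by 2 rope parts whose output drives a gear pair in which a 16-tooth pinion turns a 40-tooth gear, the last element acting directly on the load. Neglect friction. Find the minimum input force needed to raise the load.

14 N

Block-and-tackle MA = number of supporting rope parts = 2.
Gear pair MA = 40/16 = 2.5.
Combined ideal MA = 2 × 2.5 = 5.
Effort = load / MA = 70 / 5 = 14 N.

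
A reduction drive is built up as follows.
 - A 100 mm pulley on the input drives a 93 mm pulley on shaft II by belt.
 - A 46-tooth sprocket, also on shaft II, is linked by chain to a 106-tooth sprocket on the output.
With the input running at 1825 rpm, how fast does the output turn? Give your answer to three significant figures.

852 rpm

Belt: ratio = 93/100 = 0.93, so shaft II turns at 1825 / 0.93 = 1962.4 rpm.
Chain: ratio = 106/46 = 2.3043, so the output turns at 1962.4 / 2.3043 = 851.59 rpm.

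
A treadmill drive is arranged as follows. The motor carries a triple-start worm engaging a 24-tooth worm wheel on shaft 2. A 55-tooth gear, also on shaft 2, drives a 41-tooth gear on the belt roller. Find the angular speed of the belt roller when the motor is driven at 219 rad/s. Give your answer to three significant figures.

36.7 rad/s

worm 24/3 = 8 → 219/8 = 27.375 rad/s
gear mesh 41/55 = 0.74545 → 27.375/0.74545 = 36.723 rad/s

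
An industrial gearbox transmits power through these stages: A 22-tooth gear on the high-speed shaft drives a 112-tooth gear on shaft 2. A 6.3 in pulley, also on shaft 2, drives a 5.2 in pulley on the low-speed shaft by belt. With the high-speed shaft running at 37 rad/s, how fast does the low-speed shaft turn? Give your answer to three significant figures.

8.81 rad/s

gear mesh 112/22 = 5.0909 → 37/5.0909 = 7.2679 rad/s
belt 5.2/6.3 = 0.8254 → 7.2679/0.8254 = 8.8053 rad/s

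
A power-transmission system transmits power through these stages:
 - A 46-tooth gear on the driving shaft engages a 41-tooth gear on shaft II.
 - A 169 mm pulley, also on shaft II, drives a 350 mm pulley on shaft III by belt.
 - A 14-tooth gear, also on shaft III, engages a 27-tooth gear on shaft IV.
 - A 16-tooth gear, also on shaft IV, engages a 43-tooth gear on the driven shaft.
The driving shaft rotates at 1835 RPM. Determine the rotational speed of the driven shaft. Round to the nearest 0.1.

Gear mesh: ratio = 41/46 = 0.8913, so shaft II turns at 1835 / 0.8913 = 2058.8 RPM.
Belt: ratio = 350/169 = 2.071, so shaft III turns at 2058.8 / 2.071 = 994.1 RPM.
Gear mesh: ratio = 27/14 = 1.9286, so shaft IV turns at 994.1 / 1.9286 = 515.46 RPM.
Gear mesh: ratio = 43/16 = 2.6875, so the driven shaft turns at 515.46 / 2.6875 = 191.8 RPM.

191.8 RPM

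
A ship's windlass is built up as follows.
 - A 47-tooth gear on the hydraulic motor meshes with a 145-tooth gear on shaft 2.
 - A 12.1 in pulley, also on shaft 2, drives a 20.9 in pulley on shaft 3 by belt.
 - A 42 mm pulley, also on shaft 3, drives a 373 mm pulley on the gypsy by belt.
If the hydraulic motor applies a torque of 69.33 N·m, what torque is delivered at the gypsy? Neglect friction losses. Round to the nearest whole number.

After the gear mesh (145/47): 69.33 × 3.0851 = 213.89 N·m
After the belt (20.9/12.1): 213.89 × 1.7273 = 369.45 N·m
After the belt (373/42): 369.45 × 8.881 = 3281 N·m

3281 N·m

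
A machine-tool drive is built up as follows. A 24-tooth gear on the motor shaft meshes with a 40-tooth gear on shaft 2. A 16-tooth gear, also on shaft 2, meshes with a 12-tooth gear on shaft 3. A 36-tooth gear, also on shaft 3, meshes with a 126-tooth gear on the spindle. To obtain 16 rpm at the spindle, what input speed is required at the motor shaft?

70 rpm

Overall ratio R = 1.6667 × 0.75 × 3.5 = 4.375.
Required input speed = output speed × R = 16 × 4.375 = 70 rpm.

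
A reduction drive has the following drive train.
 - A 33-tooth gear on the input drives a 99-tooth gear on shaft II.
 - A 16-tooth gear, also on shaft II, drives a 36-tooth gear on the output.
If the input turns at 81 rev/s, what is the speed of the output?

12 rev/s

gear mesh 99/33 = 3 → 81/3 = 27 rev/s
gear mesh 36/16 = 2.25 → 27/2.25 = 12 rev/s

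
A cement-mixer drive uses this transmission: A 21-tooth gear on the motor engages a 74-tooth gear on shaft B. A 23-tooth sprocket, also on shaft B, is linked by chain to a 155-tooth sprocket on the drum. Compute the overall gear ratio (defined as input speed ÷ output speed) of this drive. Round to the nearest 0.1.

23.7

Each stage contributes driven/driver: gear mesh 74/21 = 3.5238, chain 155/23 = 6.7391.
Overall: 3.5238 × 6.7391 = 23.747.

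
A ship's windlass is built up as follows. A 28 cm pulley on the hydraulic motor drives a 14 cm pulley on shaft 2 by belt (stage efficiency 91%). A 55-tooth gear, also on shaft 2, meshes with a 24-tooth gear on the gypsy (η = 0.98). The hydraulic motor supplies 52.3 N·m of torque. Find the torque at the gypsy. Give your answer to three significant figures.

After the belt (14/28): 52.3 × 0.5 × 0.91 = 23.796 N·m
After the gear mesh (24/55): 23.796 × 0.43636 × 0.98 = 10.176 N·m

10.2 N·m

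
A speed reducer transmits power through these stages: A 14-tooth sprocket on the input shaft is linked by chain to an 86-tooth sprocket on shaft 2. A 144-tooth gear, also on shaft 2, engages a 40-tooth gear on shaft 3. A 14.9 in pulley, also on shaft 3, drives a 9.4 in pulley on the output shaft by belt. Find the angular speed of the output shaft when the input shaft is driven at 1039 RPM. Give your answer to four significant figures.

the input shaft → shaft 2 (chain, 86/14): 1039 ÷ 6.1429 = 169.14 RPM
shaft 2 → shaft 3 (gear mesh, 40/144): 169.14 ÷ 0.27778 = 608.9 RPM
shaft 3 → the output shaft (belt, 9.4/14.9): 608.9 ÷ 0.63087 = 965.17 RPM

965.2 RPM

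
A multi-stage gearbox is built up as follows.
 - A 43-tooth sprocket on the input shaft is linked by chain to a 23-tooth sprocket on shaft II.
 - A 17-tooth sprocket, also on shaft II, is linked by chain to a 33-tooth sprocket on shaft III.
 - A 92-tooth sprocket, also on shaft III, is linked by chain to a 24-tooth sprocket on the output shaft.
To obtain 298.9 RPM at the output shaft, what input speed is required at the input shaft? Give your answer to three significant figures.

Overall ratio R = 0.53488 × 1.9412 × 0.26087 = 0.27086.
Required input speed = output speed × R = 298.9 × 0.27086 = 80.961 RPM.

81.0 RPM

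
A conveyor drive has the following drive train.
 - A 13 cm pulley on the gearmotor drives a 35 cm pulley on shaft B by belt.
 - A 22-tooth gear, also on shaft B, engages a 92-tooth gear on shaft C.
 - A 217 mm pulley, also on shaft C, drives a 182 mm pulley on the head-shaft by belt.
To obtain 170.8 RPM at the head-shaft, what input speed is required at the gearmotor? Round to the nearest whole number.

Overall ratio R = 2.6923 × 4.1818 × 0.83871 = 9.4428.
Required input speed = output speed × R = 170.8 × 9.4428 = 1612.8 RPM.

1613 RPM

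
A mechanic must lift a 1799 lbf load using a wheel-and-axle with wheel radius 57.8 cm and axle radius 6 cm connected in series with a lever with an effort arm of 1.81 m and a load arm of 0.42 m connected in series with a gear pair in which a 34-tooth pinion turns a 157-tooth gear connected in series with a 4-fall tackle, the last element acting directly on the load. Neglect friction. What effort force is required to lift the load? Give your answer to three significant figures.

2.35 lbf

Wheel-and-axle MA = R/r = 57.8/6 = 9.6333.
Lever MA = effort arm / load arm = 1.81/0.42 = 4.3095.
Gear pair MA = 157/34 = 4.6176.
Block-and-tackle MA = number of supporting rope parts = 4.
Combined ideal MA = 9.6333 × 4.3095 × 4.6176 × 4 = 766.81.
Effort = load / MA = 1799 / 766.81 = 2.3461 lbf.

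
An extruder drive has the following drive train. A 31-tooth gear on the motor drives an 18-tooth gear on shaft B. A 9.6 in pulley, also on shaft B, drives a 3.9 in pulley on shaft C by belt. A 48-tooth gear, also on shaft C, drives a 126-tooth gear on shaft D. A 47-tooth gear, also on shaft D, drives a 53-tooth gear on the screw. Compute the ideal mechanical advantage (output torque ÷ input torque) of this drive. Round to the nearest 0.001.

Each stage contributes driven/driver: gear mesh 18/31 = 0.58065, belt 3.9/9.6 = 0.40625, gear mesh 126/48 = 2.625, gear mesh 53/47 = 1.1277.
Overall: 0.58065 × 0.40625 × 2.625 × 1.1277 = 0.69825.

0.698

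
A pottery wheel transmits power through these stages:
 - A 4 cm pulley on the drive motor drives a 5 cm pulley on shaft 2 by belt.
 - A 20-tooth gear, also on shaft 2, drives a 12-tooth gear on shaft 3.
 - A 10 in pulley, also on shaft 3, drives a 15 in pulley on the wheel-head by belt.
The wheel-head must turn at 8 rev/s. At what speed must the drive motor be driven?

9 rev/s

Overall ratio R = 1.25 × 0.6 × 1.5 = 1.125.
Required input speed = output speed × R = 8 × 1.125 = 9 rev/s.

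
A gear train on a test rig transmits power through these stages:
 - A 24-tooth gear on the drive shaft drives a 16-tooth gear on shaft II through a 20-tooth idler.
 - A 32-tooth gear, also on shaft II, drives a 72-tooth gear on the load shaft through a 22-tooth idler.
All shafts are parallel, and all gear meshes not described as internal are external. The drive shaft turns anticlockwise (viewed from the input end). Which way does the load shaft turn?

the drive shaft → shaft II: driver → idler → driven is 2 external meshes, 2 reversals → CCW.
shaft II → the load shaft: driver → idler → driven is 2 external meshes, 2 reversals → CCW.
4 reversals in total — an even number — so the load shaft turns the same way as the drive shaft.

anticlockwise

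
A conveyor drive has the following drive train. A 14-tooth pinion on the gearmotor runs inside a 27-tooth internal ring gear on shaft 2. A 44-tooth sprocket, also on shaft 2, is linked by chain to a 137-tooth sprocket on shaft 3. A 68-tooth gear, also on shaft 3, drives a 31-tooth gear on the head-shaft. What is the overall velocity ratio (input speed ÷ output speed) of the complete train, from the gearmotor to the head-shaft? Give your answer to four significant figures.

Each stage contributes driven/driver: internal gear 27/14 = 1.9286, chain 137/44 = 3.1136, gear mesh 31/68 = 0.45588.
Overall: 1.9286 × 3.1136 × 0.45588 = 2.7375.

2.738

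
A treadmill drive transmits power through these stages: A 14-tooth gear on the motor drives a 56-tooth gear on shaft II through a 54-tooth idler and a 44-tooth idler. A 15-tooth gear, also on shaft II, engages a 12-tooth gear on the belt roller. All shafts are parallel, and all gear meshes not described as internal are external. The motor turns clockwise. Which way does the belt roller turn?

clockwise

the motor → shaft II: driver → idler → idler → driven is 3 external meshes, 3 reversals → CCW.
shaft II → the belt roller: external mesh, 1 reversal → CW.
4 reversals in total — an even number — so the belt roller turns the same way as the motor.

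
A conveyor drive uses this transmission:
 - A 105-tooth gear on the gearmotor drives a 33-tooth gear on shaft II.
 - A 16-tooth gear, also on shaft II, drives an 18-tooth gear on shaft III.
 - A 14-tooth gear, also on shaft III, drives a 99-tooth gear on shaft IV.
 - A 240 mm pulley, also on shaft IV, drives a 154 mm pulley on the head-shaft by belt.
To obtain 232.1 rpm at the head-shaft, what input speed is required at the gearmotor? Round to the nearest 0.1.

372.4 rpm

Overall ratio R = 0.31429 × 1.125 × 7.0714 × 0.64167 = 1.6043.
Required input speed = output speed × R = 232.1 × 1.6043 = 372.37 rpm.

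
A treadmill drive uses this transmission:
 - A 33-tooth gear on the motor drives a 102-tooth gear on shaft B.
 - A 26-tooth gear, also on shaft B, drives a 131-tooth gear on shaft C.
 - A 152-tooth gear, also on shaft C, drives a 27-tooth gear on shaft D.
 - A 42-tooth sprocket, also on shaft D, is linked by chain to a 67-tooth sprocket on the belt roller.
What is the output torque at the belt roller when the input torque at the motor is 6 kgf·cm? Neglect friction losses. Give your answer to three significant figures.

26.5 kgf·cm

gear mesh 102/33 = 3.0909 → τ = 6·3.0909 = 18.545 kgf·cm
gear mesh 131/26 = 5.0385 → τ = 18.545·5.0385 = 93.441 kgf·cm
gear mesh 27/152 = 0.17763 → τ = 93.441·0.17763 = 16.598 kgf·cm
chain 67/42 = 1.5952 → τ = 16.598·1.5952 = 26.478 kgf·cm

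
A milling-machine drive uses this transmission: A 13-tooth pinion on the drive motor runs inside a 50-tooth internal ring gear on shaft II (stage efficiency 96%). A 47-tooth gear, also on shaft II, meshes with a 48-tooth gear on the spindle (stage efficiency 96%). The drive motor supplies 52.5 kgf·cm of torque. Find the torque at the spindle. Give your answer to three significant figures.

190 kgf·cm

Internal gear: ratio = 50/13 = 3.8462; torque at shaft II = 52.5 × 3.8462 × 0.96 = 193.85 kgf·cm.
Gear mesh: ratio = 48/47 = 1.0213; torque at the spindle = 193.85 × 1.0213 × 0.96 = 190.05 kgf·cm.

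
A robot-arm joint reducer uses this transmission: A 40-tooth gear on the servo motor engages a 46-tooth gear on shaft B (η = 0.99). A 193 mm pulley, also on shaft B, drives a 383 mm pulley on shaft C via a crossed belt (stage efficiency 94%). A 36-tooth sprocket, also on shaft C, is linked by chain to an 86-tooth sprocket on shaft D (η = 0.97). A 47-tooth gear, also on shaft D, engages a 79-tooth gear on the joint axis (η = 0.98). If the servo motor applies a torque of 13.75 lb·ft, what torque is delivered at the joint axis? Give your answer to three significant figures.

111 lb·ft

gear mesh 46/40 = 1.15 → τ = 13.75·1.15·0.99 = 15.654 lb·ft
belt 383/193 = 1.9845 → τ = 15.654·1.9845·0.94 = 29.201 lb·ft
chain 86/36 = 2.3889 → τ = 29.201·2.3889·0.97 = 67.666 lb·ft
gear mesh 79/47 = 1.6809 → τ = 67.666·1.6809·0.98 = 111.46 lb·ft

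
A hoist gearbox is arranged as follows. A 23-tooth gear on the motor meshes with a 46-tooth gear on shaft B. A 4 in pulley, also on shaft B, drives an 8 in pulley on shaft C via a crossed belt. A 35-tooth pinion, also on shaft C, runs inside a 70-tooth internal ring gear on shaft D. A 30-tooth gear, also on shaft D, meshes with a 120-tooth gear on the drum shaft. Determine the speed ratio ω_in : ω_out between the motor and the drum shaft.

Each stage contributes driven/driver: gear mesh 46/23 = 2, belt 8/4 = 2, internal gear 70/35 = 2, gear mesh 120/30 = 4.
Overall: 2 × 2 × 2 × 4 = 32.

32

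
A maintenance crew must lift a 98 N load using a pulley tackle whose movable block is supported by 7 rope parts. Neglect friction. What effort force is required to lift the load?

14 N

Block-and-tackle MA = number of supporting rope parts = 7.
Effort = load / MA = 98 / 7 = 14 N.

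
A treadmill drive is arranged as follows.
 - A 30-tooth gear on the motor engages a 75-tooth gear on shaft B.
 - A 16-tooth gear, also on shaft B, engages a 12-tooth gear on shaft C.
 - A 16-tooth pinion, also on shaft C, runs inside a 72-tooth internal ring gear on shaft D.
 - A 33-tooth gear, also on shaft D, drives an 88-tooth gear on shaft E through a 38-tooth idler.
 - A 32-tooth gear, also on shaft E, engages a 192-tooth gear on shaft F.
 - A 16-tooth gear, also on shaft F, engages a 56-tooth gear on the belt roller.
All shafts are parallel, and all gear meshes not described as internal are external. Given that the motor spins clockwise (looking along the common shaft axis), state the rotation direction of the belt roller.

the motor → shaft B: external mesh, 1 reversal → CCW.
shaft B → shaft C: external mesh, 1 reversal → CW.
shaft C → shaft D: internal mesh, same direction → CW.
shaft D → shaft E: driver → idler → driven is 2 external meshes, 2 reversals → CW.
shaft E → shaft F: external mesh, 1 reversal → CCW.
shaft F → the belt roller: external mesh, 1 reversal → CW.
6 reversals in total — an even number — so the belt roller turns the same way as the motor.

clockwise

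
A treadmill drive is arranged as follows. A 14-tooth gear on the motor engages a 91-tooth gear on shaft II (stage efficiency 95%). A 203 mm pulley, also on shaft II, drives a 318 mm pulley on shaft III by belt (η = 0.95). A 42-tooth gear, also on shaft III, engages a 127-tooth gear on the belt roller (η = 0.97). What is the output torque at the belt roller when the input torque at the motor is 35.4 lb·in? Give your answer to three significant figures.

954 lb·in

gear mesh 91/14 = 6.5 → τ = 35.4·6.5·0.95 = 218.59 lb·in
belt 318/203 = 1.5665 → τ = 218.59·1.5665·0.95 = 325.31 lb·in
gear mesh 127/42 = 3.0238 → τ = 325.31·3.0238·0.97 = 954.16 lb·in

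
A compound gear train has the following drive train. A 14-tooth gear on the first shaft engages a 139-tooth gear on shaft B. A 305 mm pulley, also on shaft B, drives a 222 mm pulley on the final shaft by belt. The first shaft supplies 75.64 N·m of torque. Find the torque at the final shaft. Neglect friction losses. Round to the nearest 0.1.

546.6 N·m

After the gear mesh (139/14): 75.64 × 9.9286 = 751 N·m
After the belt (222/305): 751 × 0.72787 = 546.63 N·m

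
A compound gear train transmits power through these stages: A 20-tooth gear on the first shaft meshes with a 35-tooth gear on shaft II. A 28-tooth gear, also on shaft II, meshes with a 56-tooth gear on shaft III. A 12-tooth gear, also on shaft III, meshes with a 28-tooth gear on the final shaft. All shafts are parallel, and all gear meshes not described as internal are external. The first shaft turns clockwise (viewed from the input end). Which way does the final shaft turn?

the first shaft → shaft II: external mesh, 1 reversal → CCW.
shaft II → shaft III: external mesh, 1 reversal → CW.
shaft III → the final shaft: external mesh, 1 reversal → CCW.
3 reversals in total — an odd number — so the final shaft turns opposite to the first shaft.

counterclockwise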